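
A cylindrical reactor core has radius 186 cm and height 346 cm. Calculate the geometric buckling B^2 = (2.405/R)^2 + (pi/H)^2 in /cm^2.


B^2 = (2.405/R)^2 + (pi/H)^2
B^2 = (2.405/186)^2 + (pi/346)^2
B^2 = 2.4963e-04 /cm^2

2.4963e-04


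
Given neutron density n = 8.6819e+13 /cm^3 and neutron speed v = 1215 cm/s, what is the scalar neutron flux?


phi = n * v
phi = 8.6819e+13 * 1215
phi = 1.0549e+17 /cm^2/s

1.0549e+17


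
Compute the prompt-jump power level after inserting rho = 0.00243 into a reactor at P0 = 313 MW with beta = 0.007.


P1/P0 = beta / (beta - rho)
P1/P0 = 0.007 / (0.007 - 0.00243) = 1.531729
P1 = 313 * 1.531729 = 479.43 MW

479.43


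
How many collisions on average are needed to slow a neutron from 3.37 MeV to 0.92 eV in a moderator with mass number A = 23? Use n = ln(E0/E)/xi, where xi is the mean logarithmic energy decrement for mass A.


xi = 1 + (A-1)^2/(2A)*ln((A-1)/(A+1)) = 0.08448899 (for A = 23)
n = ln(E0/E) / xi
n = ln(3.37e6 / 0.92) / 0.08448899
n = ln(3.663043e+06) / 0.08448899 = 178.88

178.88


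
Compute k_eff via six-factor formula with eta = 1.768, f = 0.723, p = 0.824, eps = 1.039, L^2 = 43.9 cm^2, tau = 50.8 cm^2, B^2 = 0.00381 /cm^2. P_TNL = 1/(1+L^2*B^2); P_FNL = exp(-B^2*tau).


k_inf = eta*f*p*eps = 1.768*0.723*0.824*1.039 = 1.094368
P_TNL = 1/(1 + L^2*B^2) = 1/(1 + 43.9*0.00381) = 0.8567079
P_FNL = exp(-B^2*tau) = exp(-0.00381*50.8) = 0.8240303
k_eff = k_inf * P_TNL * P_FNL = 1.094368 * 0.8567079 * 0.8240303
k_eff = 0.77257

0.77257


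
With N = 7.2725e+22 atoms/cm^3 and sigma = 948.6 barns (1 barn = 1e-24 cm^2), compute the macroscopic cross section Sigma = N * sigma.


Sigma = N * sigma_barns * 1e-24
Sigma = 7.2725e+22 * 948.6 * 1e-24
Sigma = 68.987 /cm

68.987


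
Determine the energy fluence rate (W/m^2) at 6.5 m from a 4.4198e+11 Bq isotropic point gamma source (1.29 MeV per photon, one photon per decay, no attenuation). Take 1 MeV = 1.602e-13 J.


psi = A * E * 1.602e-13 / (4*pi*r^2)
psi = 4.4198e+11 * 1.29 * 1.602e-13 / (4*pi*6.5^2)
psi = 1.7204e-04 W/m^2

1.7204e-04


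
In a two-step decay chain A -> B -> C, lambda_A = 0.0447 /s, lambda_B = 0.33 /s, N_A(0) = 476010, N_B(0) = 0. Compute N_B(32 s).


N_B(t) = lambda_A * N_A0 / (lambda_B - lambda_A) * [exp(-lambda_A*t) - exp(-lambda_B*t)]
exp(-0.0447*32) = 0.2392132; exp(-0.33*32) = 2.593285e-05
N_B = 0.0447 * 476010 / (0.33 - 0.0447) * (0.2392132 - 2.593285e-05)
N_B = 17839

17839


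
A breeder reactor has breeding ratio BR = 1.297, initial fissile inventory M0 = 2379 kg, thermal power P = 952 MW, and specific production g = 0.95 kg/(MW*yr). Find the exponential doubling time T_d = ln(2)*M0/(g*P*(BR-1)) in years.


Breeding gain G = BR - 1 = 1.297 - 1 = 0.297
Fissile production rate = g * P * G = 0.95 * 952 * 0.297 = 268.6068 kg/yr
T_d = ln(2) * M0 / (g * P * G)
T_d = ln(2) * 2379 / 268.6068 = 6.1391 yr

6.1391


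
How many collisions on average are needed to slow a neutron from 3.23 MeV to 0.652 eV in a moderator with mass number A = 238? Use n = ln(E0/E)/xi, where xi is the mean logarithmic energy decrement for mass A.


xi = 1 + (A-1)^2/(2A)*ln((A-1)/(A+1)) = 0.008379872 (for A = 238)
n = ln(E0/E) / xi
n = ln(3.23e6 / 0.652) / 0.008379872
n = ln(4.953988e+06) / 0.008379872 = 1839.6

1839.6


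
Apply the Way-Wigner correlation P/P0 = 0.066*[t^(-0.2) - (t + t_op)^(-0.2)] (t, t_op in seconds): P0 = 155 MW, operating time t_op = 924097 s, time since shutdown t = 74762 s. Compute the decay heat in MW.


P/P0 = 0.066 * [t^(-0.2) - (t + t_op)^(-0.2)]
P/P0 = 0.066 * [74762^(-0.2) - (74762 + 924097)^(-0.2)]
P/P0 = 0.066 * [0.1059897 - 0.06311014] = 0.002830051
P = 155 * 0.002830051 = 0.43866 MW

0.43866


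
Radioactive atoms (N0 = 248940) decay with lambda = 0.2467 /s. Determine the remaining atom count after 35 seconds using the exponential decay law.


N = N0 * exp(-lambda * t)
N = 248940 * exp(-0.2467 * 35)
N = 44.277

44.277


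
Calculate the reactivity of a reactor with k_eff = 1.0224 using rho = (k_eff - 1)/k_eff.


rho = (k_eff - 1) / k_eff
rho = (1.0224 - 1) / 1.0224
rho = 0.021909

0.021909


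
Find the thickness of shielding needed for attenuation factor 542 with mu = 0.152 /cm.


x = ln(factor) / mu
x = ln(542) / 0.152
x = 41.416 cm

41.416


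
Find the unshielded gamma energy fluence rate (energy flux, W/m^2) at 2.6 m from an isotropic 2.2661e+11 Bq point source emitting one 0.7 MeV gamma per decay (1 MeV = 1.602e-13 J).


psi = A * E * 1.602e-13 / (4*pi*r^2)
psi = 2.2661e+11 * 0.7 * 1.602e-13 / (4*pi*2.6^2)
psi = 2.9915e-04 W/m^2

2.9915e-04


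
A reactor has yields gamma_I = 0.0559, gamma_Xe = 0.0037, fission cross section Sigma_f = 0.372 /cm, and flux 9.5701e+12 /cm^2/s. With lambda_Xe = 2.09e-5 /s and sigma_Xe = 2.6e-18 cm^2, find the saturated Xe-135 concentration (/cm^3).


Xe_eq = (gamma_I + gamma_Xe) * Sigma_f * phi / (lambda_Xe + sigma_Xe * phi)
Numerator = (0.0559 + 0.0037) * 0.372 * 9.5701e+12 = 2.121806e+11
Denominator = 2.09e-5 + 2.6e-18 * 9.5701e+12 = 4.578226e-05
Xe_eq = 2.121806e+11 / 4.578226e-05 = 4.6346e+15 /cm^3

4.6346e+15


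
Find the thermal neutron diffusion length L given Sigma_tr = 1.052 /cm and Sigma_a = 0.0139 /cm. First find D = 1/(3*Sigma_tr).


D = 1 / (3 * Sigma_tr) = 1 / (3 * 1.052) = 0.3168568 cm
L = sqrt(D / Sigma_a)
L = sqrt(0.3168568 / 0.0139)
L = 4.7745 cm

4.7745


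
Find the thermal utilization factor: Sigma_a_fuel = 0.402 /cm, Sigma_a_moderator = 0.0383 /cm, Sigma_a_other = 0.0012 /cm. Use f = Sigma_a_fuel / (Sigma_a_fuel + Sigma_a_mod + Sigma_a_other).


f = Sigma_a_fuel / (Sigma_a_fuel + Sigma_a_mod + Sigma_a_other)
f = 0.402 / (0.402 + 0.0383 + 0.0012)
f = 0.91053

0.91053


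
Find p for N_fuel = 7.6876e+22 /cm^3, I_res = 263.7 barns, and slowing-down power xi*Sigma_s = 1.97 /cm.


p = exp(-N * I * 1e-24 / (xi*Sigma_s))
p = exp(-7.6876e+22 * 263.7 * 1e-24 / 1.97)
p = 3.3956e-05

3.3956e-05


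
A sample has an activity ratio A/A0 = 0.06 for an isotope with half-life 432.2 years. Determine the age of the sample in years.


lambda = ln(2) / t_half = ln(2) / 432.2 = 0.001603765 /yr
t = -ln(A/A0) / lambda
t = -ln(0.06) / 0.001603765
t = 1754.3 yr

1754.3


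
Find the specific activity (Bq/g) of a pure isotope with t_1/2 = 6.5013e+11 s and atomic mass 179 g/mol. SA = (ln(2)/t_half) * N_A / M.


lambda = ln(2) / t_half = ln(2) / 6.5013e+11 = 1.066167e-12 /s
SA = lambda * N_A / M
SA = 1.066167e-12 * 6.022e23 / 179
SA = 3.5868e+09 Bq/g

3.5868e+09


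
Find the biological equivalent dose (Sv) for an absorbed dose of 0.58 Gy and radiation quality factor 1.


H = D * Q
H = 0.58 * 1
H = 0.58000 Sv

0.58000


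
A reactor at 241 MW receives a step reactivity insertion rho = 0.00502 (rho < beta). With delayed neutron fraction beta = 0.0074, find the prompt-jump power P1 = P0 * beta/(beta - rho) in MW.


P1/P0 = beta / (beta - rho)
P1/P0 = 0.0074 / (0.0074 - 0.00502) = 3.109244
P1 = 241 * 3.109244 = 749.33 MW

749.33


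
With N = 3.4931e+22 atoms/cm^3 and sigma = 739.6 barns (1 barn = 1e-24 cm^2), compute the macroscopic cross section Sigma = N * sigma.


Sigma = N * sigma_barns * 1e-24
Sigma = 3.4931e+22 * 739.6 * 1e-24
Sigma = 25.835 /cm

25.835


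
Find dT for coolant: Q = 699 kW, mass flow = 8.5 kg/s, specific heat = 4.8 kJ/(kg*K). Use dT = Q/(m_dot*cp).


dT = Q / (m_dot * cp)
dT = 699 / (8.5 * 4.8)
dT = 17.132 C

17.132


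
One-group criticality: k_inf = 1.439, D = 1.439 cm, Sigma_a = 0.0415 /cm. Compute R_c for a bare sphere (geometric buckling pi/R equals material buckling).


L^2 = D / Sigma_a = 1.439 / 0.0415 = 34.67470 cm^2
B_m^2 = (k_inf - 1) / L^2 = (1.439 - 1) / 34.67470 = 0.01266053 /cm^2
For a bare sphere: B_g = pi/R, so R_c = pi / sqrt(B_m^2)
R_c = pi / sqrt(0.01266053) = 27.921 cm

27.921


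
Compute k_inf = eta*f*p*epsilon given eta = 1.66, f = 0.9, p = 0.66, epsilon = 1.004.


k_inf = eta * f * p * epsilon
k_inf = 1.66 * 0.9 * 0.66 * 1.004
k_inf = 0.98998

0.98998


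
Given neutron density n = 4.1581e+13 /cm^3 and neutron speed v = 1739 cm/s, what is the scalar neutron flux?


phi = n * v
phi = 4.1581e+13 * 1739
phi = 7.2309e+16 /cm^2/s

7.2309e+16


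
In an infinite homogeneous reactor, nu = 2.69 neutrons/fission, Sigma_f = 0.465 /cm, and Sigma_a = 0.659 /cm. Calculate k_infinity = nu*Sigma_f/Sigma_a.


k_inf = nu * Sigma_f / Sigma_a
k_inf = 2.69 * 0.465 / 0.659
k_inf = 1.8981

1.8981


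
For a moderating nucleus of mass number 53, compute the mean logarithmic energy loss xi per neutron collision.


xi = 1 + (A-1)^2/(2A) * ln((A-1)/(A+1))
xi = 1 + (53-1)^2/(2*53) * ln((53-1)/(53 +1))
xi = 0.037266

0.037266


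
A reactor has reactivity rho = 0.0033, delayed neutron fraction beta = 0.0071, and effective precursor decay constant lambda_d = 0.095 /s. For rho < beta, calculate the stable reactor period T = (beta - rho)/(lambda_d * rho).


T = (beta - rho) / (lambda_d * rho)
T = (0.0071 - 0.0033) / (0.095 * 0.0033)
T = 12.121 s

12.121


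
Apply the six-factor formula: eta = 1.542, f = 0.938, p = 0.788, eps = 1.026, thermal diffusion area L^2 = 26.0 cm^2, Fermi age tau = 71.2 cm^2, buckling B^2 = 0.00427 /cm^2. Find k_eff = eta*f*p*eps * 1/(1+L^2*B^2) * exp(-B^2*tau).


k_inf = eta*f*p*eps = 1.542*0.938*0.788*1.026 = 1.169394
P_TNL = 1/(1 + L^2*B^2) = 1/(1 + 26.0*0.00427) = 0.9000738
P_FNL = exp(-B^2*tau) = exp(-0.00427*71.2) = 0.7378432
k_eff = k_inf * P_TNL * P_FNL = 1.169394 * 0.9000738 * 0.7378432
k_eff = 0.77661

0.77661


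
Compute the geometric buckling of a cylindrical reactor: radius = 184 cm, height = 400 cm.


B^2 = (2.405/R)^2 + (pi/H)^2
B^2 = (2.405/184)^2 + (pi/400)^2
B^2 = 2.3253e-04 /cm^2

2.3253e-04


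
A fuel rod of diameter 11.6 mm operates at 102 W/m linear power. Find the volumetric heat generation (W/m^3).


r = D / 2 / 1000 = 11.6 / 2 / 1000 = 0.0058 m
q''' = q' / (pi * r^2)
q''' = 102 / (pi * 0.0058^2)
q''' = 965149 W/m^3

965149


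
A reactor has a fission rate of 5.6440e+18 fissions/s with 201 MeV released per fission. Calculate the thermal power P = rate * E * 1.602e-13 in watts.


P = fission_rate * E_MeV * 1.602e-13
P = 5.6440e+18 * 201 * 1.602e-13
P = 1.8174e+08 W

1.8174e+08


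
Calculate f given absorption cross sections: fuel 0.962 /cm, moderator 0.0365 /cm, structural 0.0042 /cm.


f = Sigma_a_fuel / (Sigma_a_fuel + Sigma_a_mod + Sigma_a_other)
f = 0.962 / (0.962 + 0.0365 + 0.0042)
f = 0.95941

0.95941


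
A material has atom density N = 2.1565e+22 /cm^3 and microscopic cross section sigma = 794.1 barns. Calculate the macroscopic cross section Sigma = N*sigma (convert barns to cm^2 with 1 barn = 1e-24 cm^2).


Sigma = N * sigma_barns * 1e-24
Sigma = 2.1565e+22 * 794.1 * 1e-24
Sigma = 17.125 /cm

17.125


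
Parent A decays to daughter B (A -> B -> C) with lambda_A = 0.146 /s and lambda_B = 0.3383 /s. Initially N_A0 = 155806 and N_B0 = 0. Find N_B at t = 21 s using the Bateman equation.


N_B(t) = lambda_A * N_A0 / (lambda_B - lambda_A) * [exp(-lambda_A*t) - exp(-lambda_B*t)]
exp(-0.146*21) = 0.04660721; exp(-0.3383*21) = 8.215646e-04
N_B = 0.146 * 155806 / (0.3383 - 0.146) * (0.04660721 - 8.215646e-04)
N_B = 5416.1

5416.1


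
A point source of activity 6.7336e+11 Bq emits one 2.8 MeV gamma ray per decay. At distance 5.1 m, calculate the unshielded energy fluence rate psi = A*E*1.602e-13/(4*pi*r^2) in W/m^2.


psi = A * E * 1.602e-13 / (4*pi*r^2)
psi = 6.7336e+11 * 2.8 * 1.602e-13 / (4*pi*5.1^2)
psi = 9.2410e-04 W/m^2

9.2410e-04


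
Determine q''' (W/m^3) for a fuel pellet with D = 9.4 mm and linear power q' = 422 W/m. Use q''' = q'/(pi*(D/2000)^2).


r = D / 2 / 1000 = 9.4 / 2 / 1000 = 0.0047 m
q''' = q' / (pi * r^2)
q''' = 422 / (pi * 0.0047^2)
q''' = 6.0809e+06 W/m^3

6.0809e+06


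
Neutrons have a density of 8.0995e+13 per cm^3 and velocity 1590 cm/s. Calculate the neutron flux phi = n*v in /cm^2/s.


phi = n * v
phi = 8.0995e+13 * 1590
phi = 1.2878e+17 /cm^2/s

1.2878e+17


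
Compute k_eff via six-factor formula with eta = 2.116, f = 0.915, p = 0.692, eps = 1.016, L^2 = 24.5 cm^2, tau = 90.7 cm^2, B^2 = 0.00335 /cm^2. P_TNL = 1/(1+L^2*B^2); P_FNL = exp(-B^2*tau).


k_inf = eta*f*p*eps = 2.116*0.915*0.692*1.016 = 1.361246
P_TNL = 1/(1 + L^2*B^2) = 1/(1 + 24.5*0.00335) = 0.9241504
P_FNL = exp(-B^2*tau) = exp(-0.00335*90.7) = 0.7379752
k_eff = k_inf * P_TNL * P_FNL = 1.361246 * 0.9241504 * 0.7379752
k_eff = 0.92837

0.92837


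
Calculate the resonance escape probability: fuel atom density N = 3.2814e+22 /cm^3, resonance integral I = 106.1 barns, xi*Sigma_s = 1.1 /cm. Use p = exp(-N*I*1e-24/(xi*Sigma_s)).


p = exp(-N * I * 1e-24 / (xi*Sigma_s))
p = exp(-3.2814e+22 * 106.1 * 1e-24 / 1.1)
p = 0.042212

0.042212


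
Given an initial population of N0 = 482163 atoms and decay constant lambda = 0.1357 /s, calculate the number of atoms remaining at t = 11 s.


N = N0 * exp(-lambda * t)
N = 482163 * exp(-0.1357 * 11)
N = 108373

108373


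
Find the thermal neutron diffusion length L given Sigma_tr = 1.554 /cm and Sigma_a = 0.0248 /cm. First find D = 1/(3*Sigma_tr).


D = 1 / (3 * Sigma_tr) = 1 / (3 * 1.554) = 0.2145002 cm
L = sqrt(D / Sigma_a)
L = sqrt(0.2145002 / 0.0248)
L = 2.9410 cm

2.9410


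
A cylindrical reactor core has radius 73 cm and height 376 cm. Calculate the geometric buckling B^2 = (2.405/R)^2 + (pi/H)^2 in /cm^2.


B^2 = (2.405/R)^2 + (pi/H)^2
B^2 = (2.405/73)^2 + (pi/376)^2
B^2 = 0.0011552 /cm^2

0.0011552


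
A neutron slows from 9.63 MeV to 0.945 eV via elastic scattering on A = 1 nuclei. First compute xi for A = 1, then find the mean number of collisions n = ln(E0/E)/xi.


xi = 1 + (A-1)^2/(2A)*ln((A-1)/(A+1)) = 1 (for A = 1)
n = ln(E0/E) / xi
n = ln(9.63e6 / 0.945) / 1
n = ln(1.019048e+07) / 1 = 16.137

16.137


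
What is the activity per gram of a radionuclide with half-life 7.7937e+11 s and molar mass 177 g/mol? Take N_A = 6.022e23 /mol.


lambda = ln(2) / t_half = ln(2) / 7.7937e+11 = 8.893686e-13 /s
SA = lambda * N_A / M
SA = 8.893686e-13 * 6.022e23 / 177
SA = 3.0259e+09 Bq/g

3.0259e+09


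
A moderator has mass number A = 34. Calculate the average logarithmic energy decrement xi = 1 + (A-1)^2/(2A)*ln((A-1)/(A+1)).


xi = 1 + (A-1)^2/(2A) * ln((A-1)/(A+1))
xi = 1 + (34-1)^2/(2*34) * ln((34-1)/(34 +1))
xi = 0.057687

0.057687


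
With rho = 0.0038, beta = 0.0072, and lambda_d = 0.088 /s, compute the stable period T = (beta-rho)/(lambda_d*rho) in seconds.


T = (beta - rho) / (lambda_d * rho)
T = (0.0072 - 0.0038) / (0.088 * 0.0038)
T = 10.167 s

10.167


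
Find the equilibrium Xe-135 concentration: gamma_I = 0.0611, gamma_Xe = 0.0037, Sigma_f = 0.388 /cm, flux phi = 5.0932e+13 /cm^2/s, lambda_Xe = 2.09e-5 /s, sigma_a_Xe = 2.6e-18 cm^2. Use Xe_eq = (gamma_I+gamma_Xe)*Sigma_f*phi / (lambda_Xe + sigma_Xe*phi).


Xe_eq = (gamma_I + gamma_Xe) * Sigma_f * phi / (lambda_Xe + sigma_Xe * phi)
Numerator = (0.0611 + 0.0037) * 0.388 * 5.0932e+13 = 1.280553e+12
Denominator = 2.09e-5 + 2.6e-18 * 5.0932e+13 = 1.533232e-04
Xe_eq = 1.280553e+12 / 1.533232e-04 = 8.3520e+15 /cm^3

8.3520e+15


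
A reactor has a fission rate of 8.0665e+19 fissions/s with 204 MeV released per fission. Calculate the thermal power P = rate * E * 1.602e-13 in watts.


P = fission_rate * E_MeV * 1.602e-13
P = 8.0665e+19 * 204 * 1.602e-13
P = 2.6362e+09 W

2.6362e+09


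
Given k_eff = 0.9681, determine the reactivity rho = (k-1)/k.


rho = (k_eff - 1) / k_eff
rho = (0.9681 - 1) / 0.9681
rho = -0.032951

-0.032951


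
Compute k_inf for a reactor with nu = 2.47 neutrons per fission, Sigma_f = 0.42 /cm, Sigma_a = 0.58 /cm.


k_inf = nu * Sigma_f / Sigma_a
k_inf = 2.47 * 0.42 / 0.58
k_inf = 1.7886

1.7886


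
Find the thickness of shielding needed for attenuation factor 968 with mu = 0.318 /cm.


x = ln(factor) / mu
x = ln(968) / 0.318
x = 21.620 cm

21.620


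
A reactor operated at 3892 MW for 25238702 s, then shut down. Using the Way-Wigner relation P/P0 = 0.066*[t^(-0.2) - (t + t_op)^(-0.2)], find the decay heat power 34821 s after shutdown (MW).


P/P0 = 0.066 * [t^(-0.2) - (t + t_op)^(-0.2)]
P/P0 = 0.066 * [34821^(-0.2) - (34821 + 25238702)^(-0.2)]
P/P0 = 0.066 * [0.1234900 - 0.03307249] = 0.005967556
P = 3892 * 0.005967556 = 23.226 MW

23.226


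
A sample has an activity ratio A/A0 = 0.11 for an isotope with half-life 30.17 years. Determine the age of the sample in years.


lambda = ln(2) / t_half = ln(2) / 30.17 = 0.02297472 /yr
t = -ln(A/A0) / lambda
t = -ln(0.11) / 0.02297472
t = 96.074 yr

96.074


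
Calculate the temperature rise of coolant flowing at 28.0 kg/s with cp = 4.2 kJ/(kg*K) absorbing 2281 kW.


dT = Q / (m_dot * cp)
dT = 2281 / (28.0 * 4.2)
dT = 19.396 C

19.396


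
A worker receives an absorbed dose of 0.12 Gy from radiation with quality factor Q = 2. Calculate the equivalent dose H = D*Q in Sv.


H = D * Q
H = 0.12 * 2
H = 0.24000 Sv

0.24000


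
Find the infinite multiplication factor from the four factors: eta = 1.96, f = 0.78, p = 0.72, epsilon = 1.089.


k_inf = eta * f * p * epsilon
k_inf = 1.96 * 0.78 * 0.72 * 1.089
k_inf = 1.1987

1.1987


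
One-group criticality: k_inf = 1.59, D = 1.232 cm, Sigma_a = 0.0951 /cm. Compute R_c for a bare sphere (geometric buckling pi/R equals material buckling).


L^2 = D / Sigma_a = 1.232 / 0.0951 = 12.95478 cm^2
B_m^2 = (k_inf - 1) / L^2 = (1.59 - 1) / 12.95478 = 0.04554304 /cm^2
For a bare sphere: B_g = pi/R, so R_c = pi / sqrt(B_m^2)
R_c = pi / sqrt(0.04554304) = 14.721 cm

14.721


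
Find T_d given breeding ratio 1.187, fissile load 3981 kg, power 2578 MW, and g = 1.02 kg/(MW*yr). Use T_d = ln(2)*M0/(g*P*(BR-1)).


Breeding gain G = BR - 1 = 1.187 - 1 = 0.187
Fissile production rate = g * P * G = 1.02 * 2578 * 0.187 = 491.72772 kg/yr
T_d = ln(2) * M0 / (g * P * G)
T_d = ln(2) * 3981 / 491.72772 = 5.6117 yr

5.6117


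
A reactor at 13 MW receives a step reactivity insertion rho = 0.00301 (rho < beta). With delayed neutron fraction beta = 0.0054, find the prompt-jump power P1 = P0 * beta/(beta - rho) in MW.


P1/P0 = beta / (beta - rho)
P1/P0 = 0.0054 / (0.0054 - 0.00301) = 2.259414
P1 = 13 * 2.259414 = 29.372 MW

29.372


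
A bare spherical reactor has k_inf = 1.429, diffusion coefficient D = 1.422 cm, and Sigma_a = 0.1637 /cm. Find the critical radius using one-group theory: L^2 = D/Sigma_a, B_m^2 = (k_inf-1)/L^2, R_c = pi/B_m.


L^2 = D / Sigma_a = 1.422 / 0.1637 = 8.686622 cm^2
B_m^2 = (k_inf - 1) / L^2 = (1.429 - 1) / 8.686622 = 0.04938629 /cm^2
For a bare sphere: B_g = pi/R, so R_c = pi / sqrt(B_m^2)
R_c = pi / sqrt(0.04938629) = 14.137 cm

14.137


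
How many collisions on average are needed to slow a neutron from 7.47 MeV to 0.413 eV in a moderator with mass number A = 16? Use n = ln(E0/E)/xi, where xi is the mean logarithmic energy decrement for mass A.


xi = 1 + (A-1)^2/(2A)*ln((A-1)/(A+1)) = 0.1199467 (for A = 16)
n = ln(E0/E) / xi
n = ln(7.47e6 / 0.413) / 0.1199467
n = ln(1.808717e+07) / 0.1199467 = 139.32

139.32


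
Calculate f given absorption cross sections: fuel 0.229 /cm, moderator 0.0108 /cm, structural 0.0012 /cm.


f = Sigma_a_fuel / (Sigma_a_fuel + Sigma_a_mod + Sigma_a_other)
f = 0.229 / (0.229 + 0.0108 + 0.0012)
f = 0.95021

0.95021


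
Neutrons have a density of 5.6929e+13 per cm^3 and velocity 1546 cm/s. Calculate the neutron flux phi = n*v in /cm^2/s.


phi = n * v
phi = 5.6929e+13 * 1546
phi = 8.8012e+16 /cm^2/s

8.8012e+16


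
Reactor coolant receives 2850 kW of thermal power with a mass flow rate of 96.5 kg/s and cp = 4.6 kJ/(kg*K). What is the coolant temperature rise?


dT = Q / (m_dot * cp)
dT = 2850 / (96.5 * 4.6)
dT = 6.4204 C

6.4204


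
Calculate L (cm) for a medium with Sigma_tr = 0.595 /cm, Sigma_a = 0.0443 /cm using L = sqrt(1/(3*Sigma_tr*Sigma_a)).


D = 1 / (3 * Sigma_tr) = 1 / (3 * 0.595) = 0.5602241 cm
L = sqrt(D / Sigma_a)
L = sqrt(0.5602241 / 0.0443)
L = 3.5561 cm

3.5561


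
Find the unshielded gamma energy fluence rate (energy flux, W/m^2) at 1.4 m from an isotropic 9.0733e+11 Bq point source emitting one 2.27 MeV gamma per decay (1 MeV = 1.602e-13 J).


psi = A * E * 1.602e-13 / (4*pi*r^2)
psi = 9.0733e+11 * 2.27 * 1.602e-13 / (4*pi*1.4^2)
psi = 0.013396 W/m^2

0.013396


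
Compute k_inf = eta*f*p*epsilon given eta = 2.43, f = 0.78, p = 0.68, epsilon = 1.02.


k_inf = eta * f * p * epsilon
k_inf = 2.43 * 0.78 * 0.68 * 1.02
k_inf = 1.3146

1.3146


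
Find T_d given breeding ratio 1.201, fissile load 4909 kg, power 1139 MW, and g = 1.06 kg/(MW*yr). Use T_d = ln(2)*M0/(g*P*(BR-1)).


Breeding gain G = BR - 1 = 1.201 - 1 = 0.201
Fissile production rate = g * P * G = 1.06 * 1139 * 0.201 = 242.67534 kg/yr
T_d = ln(2) * M0 / (g * P * G)
T_d = ln(2) * 4909 / 242.67534 = 14.021 yr

14.021


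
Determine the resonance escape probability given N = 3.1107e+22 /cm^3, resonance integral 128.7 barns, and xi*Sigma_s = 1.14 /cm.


p = exp(-N * I * 1e-24 / (xi*Sigma_s))
p = exp(-3.1107e+22 * 128.7 * 1e-24 / 1.14)
p = 0.029843

0.029843


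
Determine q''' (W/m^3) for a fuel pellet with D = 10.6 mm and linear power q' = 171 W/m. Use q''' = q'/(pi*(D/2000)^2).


r = D / 2 / 1000 = 10.6 / 2 / 1000 = 0.0053 m
q''' = q' / (pi * r^2)
q''' = 171 / (pi * 0.0053^2)
q''' = 1.9377e+06 W/m^3

1.9377e+06


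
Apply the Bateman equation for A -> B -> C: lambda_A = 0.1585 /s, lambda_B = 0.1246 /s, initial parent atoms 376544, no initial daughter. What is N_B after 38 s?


N_B(t) = lambda_A * N_A0 / (lambda_B - lambda_A) * [exp(-lambda_A*t) - exp(-lambda_B*t)]
exp(-0.1585*38) = 0.002422392; exp(-0.1246*38) = 0.008784205
N_B = 0.1585 * 376544 / (0.1246 - 0.1585) * (0.002422392 - 0.008784205)
N_B = 11200

11200


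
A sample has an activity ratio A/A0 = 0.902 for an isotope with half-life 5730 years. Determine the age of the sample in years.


lambda = ln(2) / t_half = ln(2) / 5730 = 1.209681e-04 /yr
t = -ln(A/A0) / lambda
t = -ln(0.902) / 1.209681e-04
t = 852.63 yr

852.63


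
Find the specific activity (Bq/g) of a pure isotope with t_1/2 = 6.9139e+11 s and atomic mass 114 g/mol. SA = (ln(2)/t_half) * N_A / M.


lambda = ln(2) / t_half = ln(2) / 6.9139e+11 = 1.002542e-12 /s
SA = lambda * N_A / M
SA = 1.002542e-12 * 6.022e23 / 114
SA = 5.2959e+09 Bq/g

5.2959e+09


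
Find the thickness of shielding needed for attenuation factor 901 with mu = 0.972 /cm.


x = ln(factor) / mu
x = ln(901) / 0.972
x = 6.9995 cm

6.9995


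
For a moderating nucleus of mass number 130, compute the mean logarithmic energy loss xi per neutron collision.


xi = 1 + (A-1)^2/(2A) * ln((A-1)/(A+1))
xi = 1 + (130-1)^2/(2*130) * ln((130-1)/(130 +1))
xi = 0.015306

0.015306


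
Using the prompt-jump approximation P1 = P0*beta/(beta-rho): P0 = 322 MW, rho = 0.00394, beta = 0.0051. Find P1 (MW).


P1/P0 = beta / (beta - rho)
P1/P0 = 0.0051 / (0.0051 - 0.00394) = 4.396552
P1 = 322 * 4.396552 = 1415.7 MW

1415.7


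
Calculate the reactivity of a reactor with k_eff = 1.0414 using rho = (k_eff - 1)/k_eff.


rho = (k_eff - 1) / k_eff
rho = (1.0414 - 1) / 1.0414
rho = 0.039754

0.039754


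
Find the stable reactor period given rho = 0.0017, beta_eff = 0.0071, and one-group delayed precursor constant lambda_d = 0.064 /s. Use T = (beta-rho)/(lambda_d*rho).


T = (beta - rho) / (lambda_d * rho)
T = (0.0071 - 0.0017) / (0.064 * 0.0017)
T = 49.632 s

49.632


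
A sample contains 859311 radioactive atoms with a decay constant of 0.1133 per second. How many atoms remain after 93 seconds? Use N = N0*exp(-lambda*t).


N = N0 * exp(-lambda * t)
N = 859311 * exp(-0.1133 * 93)
N = 22.805

22.805


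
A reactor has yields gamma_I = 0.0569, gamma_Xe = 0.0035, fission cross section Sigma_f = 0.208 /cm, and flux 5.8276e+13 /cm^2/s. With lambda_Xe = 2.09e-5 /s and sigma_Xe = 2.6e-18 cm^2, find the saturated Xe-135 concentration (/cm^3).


Xe_eq = (gamma_I + gamma_Xe) * Sigma_f * phi / (lambda_Xe + sigma_Xe * phi)
Numerator = (0.0569 + 0.0035) * 0.208 * 5.8276e+13 = 7.321330e+11
Denominator = 2.09e-5 + 2.6e-18 * 5.8276e+13 = 1.724176e-04
Xe_eq = 7.321330e+11 / 1.724176e-04 = 4.2463e+15 /cm^3

4.2463e+15


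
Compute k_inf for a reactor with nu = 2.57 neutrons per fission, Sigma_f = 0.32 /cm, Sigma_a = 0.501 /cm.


k_inf = nu * Sigma_f / Sigma_a
k_inf = 2.57 * 0.32 / 0.501
k_inf = 1.6415

1.6415


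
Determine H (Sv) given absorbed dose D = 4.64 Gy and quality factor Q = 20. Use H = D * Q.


H = D * Q
H = 4.64 * 20
H = 92.800 Sv

92.800


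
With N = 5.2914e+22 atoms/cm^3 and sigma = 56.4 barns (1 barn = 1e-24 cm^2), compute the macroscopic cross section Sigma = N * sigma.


Sigma = N * sigma_barns * 1e-24
Sigma = 5.2914e+22 * 56.4 * 1e-24
Sigma = 2.9843 /cm

2.9843


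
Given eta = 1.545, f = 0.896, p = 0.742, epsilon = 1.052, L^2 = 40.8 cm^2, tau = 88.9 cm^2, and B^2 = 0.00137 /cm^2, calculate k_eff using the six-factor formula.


k_inf = eta*f*p*eps = 1.545*0.896*0.742*1.052 = 1.080578
P_TNL = 1/(1 + L^2*B^2) = 1/(1 + 40.8*0.00137) = 0.9470630
P_FNL = exp(-B^2*tau) = exp(-0.00137*88.9) = 0.8853316
k_eff = k_inf * P_TNL * P_FNL = 1.080578 * 0.9470630 * 0.8853316
k_eff = 0.90603

0.90603


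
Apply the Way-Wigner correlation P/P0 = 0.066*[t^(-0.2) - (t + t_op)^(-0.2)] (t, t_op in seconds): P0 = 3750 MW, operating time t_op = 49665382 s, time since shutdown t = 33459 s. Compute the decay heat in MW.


P/P0 = 0.066 * [t^(-0.2) - (t + t_op)^(-0.2)]
P/P0 = 0.066 * [33459^(-0.2) - (33459 + 49665382)^(-0.2)]
P/P0 = 0.066 * [0.1244794 - 0.02888888] = 0.006308974
P = 3750 * 0.006308974 = 23.659 MW

23.659


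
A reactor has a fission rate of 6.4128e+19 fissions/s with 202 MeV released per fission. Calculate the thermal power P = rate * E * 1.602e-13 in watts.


P = fission_rate * E_MeV * 1.602e-13
P = 6.4128e+19 * 202 * 1.602e-13
P = 2.0752e+09 W

2.0752e+09


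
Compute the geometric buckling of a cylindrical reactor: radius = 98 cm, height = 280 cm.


B^2 = (2.405/R)^2 + (pi/H)^2
B^2 = (2.405/98)^2 + (pi/280)^2
B^2 = 7.2814e-04 /cm^2

7.2814e-04


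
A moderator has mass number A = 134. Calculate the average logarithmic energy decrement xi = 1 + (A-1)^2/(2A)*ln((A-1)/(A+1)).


xi = 1 + (A-1)^2/(2A) * ln((A-1)/(A+1))
xi = 1 + (134-1)^2/(2*134) * ln((134-1)/(134 +1))
xi = 0.014851

0.014851


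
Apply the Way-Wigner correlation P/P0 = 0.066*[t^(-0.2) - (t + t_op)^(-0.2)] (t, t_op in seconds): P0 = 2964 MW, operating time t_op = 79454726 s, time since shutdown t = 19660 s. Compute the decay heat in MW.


P/P0 = 0.066 * [t^(-0.2) - (t + t_op)^(-0.2)]
P/P0 = 0.066 * [19660^(-0.2) - (19660 + 79454726)^(-0.2)]
P/P0 = 0.066 * [0.1384469 - 0.02629993] = 0.007401700
P = 2964 * 0.007401700 = 21.939 MW

21.939


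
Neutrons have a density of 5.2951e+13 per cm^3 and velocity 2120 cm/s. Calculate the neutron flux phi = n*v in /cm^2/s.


phi = n * v
phi = 5.2951e+13 * 2120
phi = 1.1226e+17 /cm^2/s

1.1226e+17


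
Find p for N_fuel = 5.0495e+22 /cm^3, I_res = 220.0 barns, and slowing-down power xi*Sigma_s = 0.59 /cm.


p = exp(-N * I * 1e-24 / (xi*Sigma_s))
p = exp(-5.0495e+22 * 220.0 * 1e-24 / 0.59)
p = 6.6500e-09

6.6500e-09


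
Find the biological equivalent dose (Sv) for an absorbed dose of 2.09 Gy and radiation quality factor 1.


H = D * Q
H = 2.09 * 1
H = 2.0900 Sv

2.0900


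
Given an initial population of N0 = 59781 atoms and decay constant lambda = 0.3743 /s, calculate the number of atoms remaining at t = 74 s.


N = N0 * exp(-lambda * t)
N = 59781 * exp(-0.3743 * 74)
N = 5.5897e-08

5.5897e-08


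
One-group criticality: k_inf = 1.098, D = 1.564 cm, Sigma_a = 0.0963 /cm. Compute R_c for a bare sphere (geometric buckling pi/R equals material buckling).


L^2 = D / Sigma_a = 1.564 / 0.0963 = 16.24091 cm^2
B_m^2 = (k_inf - 1) / L^2 = (1.098 - 1) / 16.24091 = 0.006034145 /cm^2
For a bare sphere: B_g = pi/R, so R_c = pi / sqrt(B_m^2)
R_c = pi / sqrt(0.006034145) = 40.443 cm

40.443


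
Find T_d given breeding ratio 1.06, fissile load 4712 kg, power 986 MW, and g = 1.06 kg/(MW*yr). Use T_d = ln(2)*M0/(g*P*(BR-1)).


Breeding gain G = BR - 1 = 1.06 - 1 = 0.06
Fissile production rate = g * P * G = 1.06 * 986 * 0.06 = 62.7096 kg/yr
T_d = ln(2) * M0 / (g * P * G)
T_d = ln(2) * 4712 / 62.7096 = 52.083 yr

52.083


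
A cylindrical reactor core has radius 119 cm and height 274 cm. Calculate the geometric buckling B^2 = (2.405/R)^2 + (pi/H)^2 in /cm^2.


B^2 = (2.405/R)^2 + (pi/H)^2
B^2 = (2.405/119)^2 + (pi/274)^2
B^2 = 5.3991e-04 /cm^2

5.3991e-04


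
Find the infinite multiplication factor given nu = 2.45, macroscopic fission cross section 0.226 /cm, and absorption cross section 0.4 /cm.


k_inf = nu * Sigma_f / Sigma_a
k_inf = 2.45 * 0.226 / 0.4
k_inf = 1.3843

1.3843


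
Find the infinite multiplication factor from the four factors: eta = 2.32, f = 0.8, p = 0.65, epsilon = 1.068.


k_inf = eta * f * p * epsilon
k_inf = 2.32 * 0.8 * 0.65 * 1.068
k_inf = 1.2884

1.2884


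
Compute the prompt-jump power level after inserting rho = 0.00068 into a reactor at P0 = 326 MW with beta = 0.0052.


P1/P0 = beta / (beta - rho)
P1/P0 = 0.0052 / (0.0052 - 0.00068) = 1.150442
P1 = 326 * 1.150442 = 375.04 MW

375.04


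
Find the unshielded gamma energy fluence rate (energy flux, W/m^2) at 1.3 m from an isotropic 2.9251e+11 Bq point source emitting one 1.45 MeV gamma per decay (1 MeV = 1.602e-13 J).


psi = A * E * 1.602e-13 / (4*pi*r^2)
psi = 2.9251e+11 * 1.45 * 1.602e-13 / (4*pi*1.3^2)
psi = 0.0031994 W/m^2

0.0031994


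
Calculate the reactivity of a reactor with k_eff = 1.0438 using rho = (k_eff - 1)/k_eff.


rho = (k_eff - 1) / k_eff
rho = (1.0438 - 1) / 1.0438
rho = 0.041962

0.041962


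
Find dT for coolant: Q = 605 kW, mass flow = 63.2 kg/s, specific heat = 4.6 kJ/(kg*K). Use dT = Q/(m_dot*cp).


dT = Q / (m_dot * cp)
dT = 605 / (63.2 * 4.6)
dT = 2.0810 C

2.0810


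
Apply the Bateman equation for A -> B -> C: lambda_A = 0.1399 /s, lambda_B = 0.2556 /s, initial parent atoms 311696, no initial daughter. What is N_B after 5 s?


N_B(t) = lambda_A * N_A0 / (lambda_B - lambda_A) * [exp(-lambda_A*t) - exp(-lambda_B*t)]
exp(-0.1399*5) = 0.4968337; exp(-0.2556*5) = 0.2785939
N_B = 0.1399 * 311696 / (0.2556 - 0.1399) * (0.4968337 - 0.2785939)
N_B = 82253

82253


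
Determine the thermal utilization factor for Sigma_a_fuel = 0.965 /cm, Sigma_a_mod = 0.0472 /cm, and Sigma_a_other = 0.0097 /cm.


f = Sigma_a_fuel / (Sigma_a_fuel + Sigma_a_mod + Sigma_a_other)
f = 0.965 / (0.965 + 0.0472 + 0.0097)
f = 0.94432

0.94432


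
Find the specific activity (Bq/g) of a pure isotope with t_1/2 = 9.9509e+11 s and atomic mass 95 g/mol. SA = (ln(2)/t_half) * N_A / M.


lambda = ln(2) / t_half = ln(2) / 9.9509e+11 = 6.965673e-13 /s
SA = lambda * N_A / M
SA = 6.965673e-13 * 6.022e23 / 95
SA = 4.4155e+09 Bq/g

4.4155e+09


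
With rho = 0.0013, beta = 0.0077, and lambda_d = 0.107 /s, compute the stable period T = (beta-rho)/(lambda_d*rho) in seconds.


T = (beta - rho) / (lambda_d * rho)
T = (0.0077 - 0.0013) / (0.107 * 0.0013)
T = 46.010 s

46.010


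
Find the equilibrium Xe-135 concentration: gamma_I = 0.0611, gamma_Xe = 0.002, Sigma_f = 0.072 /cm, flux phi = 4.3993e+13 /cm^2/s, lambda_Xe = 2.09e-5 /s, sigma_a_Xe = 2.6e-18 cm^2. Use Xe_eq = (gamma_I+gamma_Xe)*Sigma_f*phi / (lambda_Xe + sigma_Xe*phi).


Xe_eq = (gamma_I + gamma_Xe) * Sigma_f * phi / (lambda_Xe + sigma_Xe * phi)
Numerator = (0.0611 + 0.002) * 0.072 * 4.3993e+13 = 1.998690e+11
Denominator = 2.09e-5 + 2.6e-18 * 4.3993e+13 = 1.352818e-04
Xe_eq = 1.998690e+11 / 1.352818e-04 = 1.4774e+15 /cm^3

1.4774e+15


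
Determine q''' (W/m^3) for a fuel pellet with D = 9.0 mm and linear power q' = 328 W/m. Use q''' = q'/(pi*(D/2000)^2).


r = D / 2 / 1000 = 9.0 / 2 / 1000 = 0.0045 m
q''' = q' / (pi * r^2)
q''' = 328 / (pi * 0.0045^2)
q''' = 5.1558e+06 W/m^3

5.1558e+06


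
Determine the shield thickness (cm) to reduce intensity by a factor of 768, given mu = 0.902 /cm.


x = ln(factor) / mu
x = ln(768) / 0.902
x = 7.3656 cm

7.3656


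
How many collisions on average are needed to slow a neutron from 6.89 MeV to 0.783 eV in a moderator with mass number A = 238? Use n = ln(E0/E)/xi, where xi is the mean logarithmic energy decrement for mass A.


xi = 1 + (A-1)^2/(2A)*ln((A-1)/(A+1)) = 0.008379872 (for A = 238)
n = ln(E0/E) / xi
n = ln(6.89e6 / 0.783) / 0.008379872
n = ln(8.799489e+06) / 0.008379872 = 1908.2

1908.2


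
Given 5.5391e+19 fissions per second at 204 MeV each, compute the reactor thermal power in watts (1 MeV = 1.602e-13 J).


P = fission_rate * E_MeV * 1.602e-13
P = 5.5391e+19 * 204 * 1.602e-13
P = 1.8102e+09 W

1.8102e+09


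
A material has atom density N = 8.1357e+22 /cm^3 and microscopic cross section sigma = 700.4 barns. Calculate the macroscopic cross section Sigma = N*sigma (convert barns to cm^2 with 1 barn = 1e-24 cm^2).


Sigma = N * sigma_barns * 1e-24
Sigma = 8.1357e+22 * 700.4 * 1e-24
Sigma = 56.982 /cm

56.982


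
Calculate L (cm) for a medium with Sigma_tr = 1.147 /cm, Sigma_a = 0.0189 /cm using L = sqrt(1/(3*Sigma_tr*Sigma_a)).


D = 1 / (3 * Sigma_tr) = 1 / (3 * 1.147) = 0.2906132 cm
L = sqrt(D / Sigma_a)
L = sqrt(0.2906132 / 0.0189)
L = 3.9213 cm

3.9213


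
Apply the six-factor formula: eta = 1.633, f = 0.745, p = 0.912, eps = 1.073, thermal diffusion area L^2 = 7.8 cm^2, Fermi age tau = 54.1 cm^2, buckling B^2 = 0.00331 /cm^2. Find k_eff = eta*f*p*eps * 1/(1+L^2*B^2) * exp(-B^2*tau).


k_inf = eta*f*p*eps = 1.633*0.745*0.912*1.073 = 1.190521
P_TNL = 1/(1 + L^2*B^2) = 1/(1 + 7.8*0.00331) = 0.9748318
P_FNL = exp(-B^2*tau) = exp(-0.00331*54.1) = 0.8360465
k_eff = k_inf * P_TNL * P_FNL = 1.190521 * 0.9748318 * 0.8360465
k_eff = 0.97028

0.97028


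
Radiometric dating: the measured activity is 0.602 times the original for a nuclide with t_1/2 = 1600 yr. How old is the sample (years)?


lambda = ln(2) / t_half = ln(2) / 1600 = 4.332170e-04 /yr
t = -ln(A/A0) / lambda
t = -ln(0.602) / 4.332170e-04
t = 1171.5 yr

1171.5


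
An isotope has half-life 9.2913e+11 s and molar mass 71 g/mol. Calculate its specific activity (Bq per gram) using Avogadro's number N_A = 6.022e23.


lambda = ln(2) / t_half = ln(2) / 9.2913e+11 = 7.460174e-13 /s
SA = lambda * N_A / M
SA = 7.460174e-13 * 6.022e23 / 71
SA = 6.3275e+09 Bq/g

6.3275e+09


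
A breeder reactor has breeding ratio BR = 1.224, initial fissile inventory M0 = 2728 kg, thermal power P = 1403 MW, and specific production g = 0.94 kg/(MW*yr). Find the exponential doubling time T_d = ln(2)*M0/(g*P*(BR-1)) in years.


Breeding gain G = BR - 1 = 1.224 - 1 = 0.224
Fissile production rate = g * P * G = 0.94 * 1403 * 0.224 = 295.41568 kg/yr
T_d = ln(2) * M0 / (g * P * G)
T_d = ln(2) * 2728 / 295.41568 = 6.4008 yr

6.4008


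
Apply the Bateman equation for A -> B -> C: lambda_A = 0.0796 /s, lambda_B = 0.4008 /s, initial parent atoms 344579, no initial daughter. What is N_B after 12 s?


N_B(t) = lambda_A * N_A0 / (lambda_B - lambda_A) * [exp(-lambda_A*t) - exp(-lambda_B*t)]
exp(-0.0796*12) = 0.3847352; exp(-0.4008*12) = 0.008151119
N_B = 0.0796 * 344579 / (0.4008 - 0.0796) * (0.3847352 - 0.008151119)
N_B = 32158

32158


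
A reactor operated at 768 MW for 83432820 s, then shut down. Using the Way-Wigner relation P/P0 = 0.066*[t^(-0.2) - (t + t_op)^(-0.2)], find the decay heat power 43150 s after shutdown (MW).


P/P0 = 0.066 * [t^(-0.2) - (t + t_op)^(-0.2)]
P/P0 = 0.066 * [43150^(-0.2) - (43150 + 83432820)^(-0.2)]
P/P0 = 0.066 * [0.1183052 - 0.02604280] = 0.006089318
P = 768 * 0.006089318 = 4.6766 MW

4.6766


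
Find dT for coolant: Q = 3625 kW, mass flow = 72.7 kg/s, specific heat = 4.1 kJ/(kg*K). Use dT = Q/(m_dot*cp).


dT = Q / (m_dot * cp)
dT = 3625 / (72.7 * 4.1)
dT = 12.162 C

12.162


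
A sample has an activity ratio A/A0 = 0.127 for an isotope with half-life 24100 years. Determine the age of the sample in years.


lambda = ln(2) / t_half = ln(2) / 24100 = 2.876129e-05 /yr
t = -ln(A/A0) / lambda
t = -ln(0.127) / 2.876129e-05
t = 71748 yr

71748


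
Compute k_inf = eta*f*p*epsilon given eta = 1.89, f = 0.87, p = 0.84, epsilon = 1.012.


k_inf = eta * f * p * epsilon
k_inf = 1.89 * 0.87 * 0.84 * 1.012
k_inf = 1.3978

1.3978


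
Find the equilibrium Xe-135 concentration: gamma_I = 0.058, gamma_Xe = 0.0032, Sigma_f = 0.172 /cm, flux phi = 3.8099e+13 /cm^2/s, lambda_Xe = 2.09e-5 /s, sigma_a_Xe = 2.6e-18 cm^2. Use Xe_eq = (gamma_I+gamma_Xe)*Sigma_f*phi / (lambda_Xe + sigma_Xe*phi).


Xe_eq = (gamma_I + gamma_Xe) * Sigma_f * phi / (lambda_Xe + sigma_Xe * phi)
Numerator = (0.058 + 0.0032) * 0.172 * 3.8099e+13 = 4.010453e+11
Denominator = 2.09e-5 + 2.6e-18 * 3.8099e+13 = 1.199574e-04
Xe_eq = 4.010453e+11 / 1.199574e-04 = 3.3432e+15 /cm^3

3.3432e+15


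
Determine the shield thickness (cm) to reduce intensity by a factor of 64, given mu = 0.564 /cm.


x = ln(factor) / mu
x = ln(64) / 0.564
x = 7.3739 cm

7.3739


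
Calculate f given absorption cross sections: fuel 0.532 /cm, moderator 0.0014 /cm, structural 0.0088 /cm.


f = Sigma_a_fuel / (Sigma_a_fuel + Sigma_a_mod + Sigma_a_other)
f = 0.532 / (0.532 + 0.0014 + 0.0088)
f = 0.98119

0.98119


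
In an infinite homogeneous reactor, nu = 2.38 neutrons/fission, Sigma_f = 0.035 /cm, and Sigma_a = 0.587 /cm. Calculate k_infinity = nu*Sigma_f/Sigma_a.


k_inf = nu * Sigma_f / Sigma_a
k_inf = 2.38 * 0.035 / 0.587
k_inf = 0.14191

0.14191


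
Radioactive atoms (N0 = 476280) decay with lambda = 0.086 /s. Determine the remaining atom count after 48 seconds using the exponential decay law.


N = N0 * exp(-lambda * t)
N = 476280 * exp(-0.086 * 48)
N = 7675.3

7675.3


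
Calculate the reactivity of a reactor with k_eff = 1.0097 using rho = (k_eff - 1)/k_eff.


rho = (k_eff - 1) / k_eff
rho = (1.0097 - 1) / 1.0097
rho = 0.0096068

0.0096068


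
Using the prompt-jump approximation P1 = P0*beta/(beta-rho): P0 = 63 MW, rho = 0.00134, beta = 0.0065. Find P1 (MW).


P1/P0 = beta / (beta - rho)
P1/P0 = 0.0065 / (0.0065 - 0.00134) = 1.259690
P1 = 63 * 1.259690 = 79.360 MW

79.360


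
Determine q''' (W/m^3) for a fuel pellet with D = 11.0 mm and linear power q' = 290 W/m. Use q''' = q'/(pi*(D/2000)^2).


r = D / 2 / 1000 = 11.0 / 2 / 1000 = 0.0055 m
q''' = q' / (pi * r^2)
q''' = 290 / (pi * 0.0055^2)
q''' = 3.0516e+06 W/m^3

3.0516e+06


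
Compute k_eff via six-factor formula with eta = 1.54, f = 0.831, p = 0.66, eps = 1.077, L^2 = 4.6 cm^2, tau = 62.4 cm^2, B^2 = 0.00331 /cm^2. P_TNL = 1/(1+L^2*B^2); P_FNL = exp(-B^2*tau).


k_inf = eta*f*p*eps = 1.54*0.831*0.66*1.077 = 0.9096648
P_TNL = 1/(1 + L^2*B^2) = 1/(1 + 4.6*0.00331) = 0.9850024
P_FNL = exp(-B^2*tau) = exp(-0.00331*62.4) = 0.8133905
k_eff = k_inf * P_TNL * P_FNL = 0.9096648 * 0.9850024 * 0.8133905
k_eff = 0.72882

0.72882


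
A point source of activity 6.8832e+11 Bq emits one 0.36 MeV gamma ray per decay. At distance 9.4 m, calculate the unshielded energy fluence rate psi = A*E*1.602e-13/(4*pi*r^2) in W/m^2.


psi = A * E * 1.602e-13 / (4*pi*r^2)
psi = 6.8832e+11 * 0.36 * 1.602e-13 / (4*pi*9.4^2)
psi = 3.5751e-05 W/m^2

3.5751e-05


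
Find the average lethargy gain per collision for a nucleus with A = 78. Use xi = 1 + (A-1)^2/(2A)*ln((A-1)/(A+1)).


xi = 1 + (A-1)^2/(2A) * ln((A-1)/(A+1))
xi = 1 + (78-1)^2/(2*78) * ln((78-1)/(78 +1))
xi = 0.025423

0.025423


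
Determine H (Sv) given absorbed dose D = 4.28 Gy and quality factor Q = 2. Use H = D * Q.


H = D * Q
H = 4.28 * 2
H = 8.5600 Sv

8.5600


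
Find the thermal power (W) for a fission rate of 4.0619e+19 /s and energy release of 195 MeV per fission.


P = fission_rate * E_MeV * 1.602e-13
P = 4.0619e+19 * 195 * 1.602e-13
P = 1.2689e+09 W

1.2689e+09
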